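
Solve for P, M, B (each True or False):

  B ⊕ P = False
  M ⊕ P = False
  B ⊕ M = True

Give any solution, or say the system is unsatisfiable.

Adding constraints 1, 2, 3 mod 2: every variable appears an even number of times on the left, so the left side is 0.
But the right sides sum to 1 (mod 2). 0 ≠ 1 — the system is inconsistent.

UNSATISFIABLE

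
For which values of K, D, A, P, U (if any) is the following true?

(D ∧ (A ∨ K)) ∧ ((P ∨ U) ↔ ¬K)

K = True; D = True; A = True; P = False; U = False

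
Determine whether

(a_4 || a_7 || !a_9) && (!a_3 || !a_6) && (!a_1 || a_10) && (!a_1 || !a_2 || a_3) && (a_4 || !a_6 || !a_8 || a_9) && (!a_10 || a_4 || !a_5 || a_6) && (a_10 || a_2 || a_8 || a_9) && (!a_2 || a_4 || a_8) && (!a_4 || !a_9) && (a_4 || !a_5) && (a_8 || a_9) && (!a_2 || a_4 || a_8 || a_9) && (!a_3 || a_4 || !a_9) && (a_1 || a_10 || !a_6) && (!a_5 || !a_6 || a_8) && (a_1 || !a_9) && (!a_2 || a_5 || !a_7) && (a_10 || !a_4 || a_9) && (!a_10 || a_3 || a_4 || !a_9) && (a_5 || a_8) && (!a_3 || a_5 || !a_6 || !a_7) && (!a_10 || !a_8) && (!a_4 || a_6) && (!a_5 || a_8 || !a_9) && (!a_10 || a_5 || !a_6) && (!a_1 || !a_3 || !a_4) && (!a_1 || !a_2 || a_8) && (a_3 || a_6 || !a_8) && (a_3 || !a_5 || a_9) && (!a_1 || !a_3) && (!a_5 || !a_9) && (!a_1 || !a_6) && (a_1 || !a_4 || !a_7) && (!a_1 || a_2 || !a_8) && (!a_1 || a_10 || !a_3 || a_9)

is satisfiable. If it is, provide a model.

a_1=F; a_2=F; a_3=T; a_4=F; a_5=F; a_6=F; a_7=T; a_8=T; a_9=F; a_10=F

Set a_1 = False.
  then (a_1 || !a_9) forces a_9 = False.
  then (a_8 || a_9) forces a_8 = True.
  then (!a_10 || !a_8) forces a_10 = False.
  then (a_1 || a_10 || !a_6) forces a_6 = False.
  then (a_10 || !a_4 || a_9) forces a_4 = False.
  then (a_3 || a_6 || !a_8) forces a_3 = True.
  then (a_4 || !a_5) forces a_5 = False.
Set a_2 = False.
Set a_7 = True.
All clauses satisfied.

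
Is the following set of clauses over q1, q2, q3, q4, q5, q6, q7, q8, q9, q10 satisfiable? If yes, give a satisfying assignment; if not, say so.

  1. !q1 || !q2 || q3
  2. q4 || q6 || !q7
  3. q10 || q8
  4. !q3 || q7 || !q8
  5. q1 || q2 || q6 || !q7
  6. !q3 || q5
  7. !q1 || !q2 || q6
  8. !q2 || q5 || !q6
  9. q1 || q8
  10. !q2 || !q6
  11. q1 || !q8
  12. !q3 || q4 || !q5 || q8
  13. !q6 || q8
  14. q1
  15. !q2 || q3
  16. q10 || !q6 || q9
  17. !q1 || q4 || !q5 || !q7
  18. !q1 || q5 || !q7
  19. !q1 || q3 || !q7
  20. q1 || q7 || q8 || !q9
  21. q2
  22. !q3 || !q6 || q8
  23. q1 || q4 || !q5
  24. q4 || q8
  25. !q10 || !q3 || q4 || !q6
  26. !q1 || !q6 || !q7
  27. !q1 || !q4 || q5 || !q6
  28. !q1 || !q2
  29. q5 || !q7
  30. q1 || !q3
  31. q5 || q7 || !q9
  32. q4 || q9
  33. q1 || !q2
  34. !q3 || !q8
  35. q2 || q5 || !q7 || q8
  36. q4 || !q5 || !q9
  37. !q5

Case q1 = True:
  (q2) forces q2 = True.
  Clause (!q1 || !q2) is falsified — contradiction.
Case q1 = False:
  Clause (q1) is falsified — contradiction.
Both cases fail, so the formula is unsatisfiable.

The formula is unsatisfiable.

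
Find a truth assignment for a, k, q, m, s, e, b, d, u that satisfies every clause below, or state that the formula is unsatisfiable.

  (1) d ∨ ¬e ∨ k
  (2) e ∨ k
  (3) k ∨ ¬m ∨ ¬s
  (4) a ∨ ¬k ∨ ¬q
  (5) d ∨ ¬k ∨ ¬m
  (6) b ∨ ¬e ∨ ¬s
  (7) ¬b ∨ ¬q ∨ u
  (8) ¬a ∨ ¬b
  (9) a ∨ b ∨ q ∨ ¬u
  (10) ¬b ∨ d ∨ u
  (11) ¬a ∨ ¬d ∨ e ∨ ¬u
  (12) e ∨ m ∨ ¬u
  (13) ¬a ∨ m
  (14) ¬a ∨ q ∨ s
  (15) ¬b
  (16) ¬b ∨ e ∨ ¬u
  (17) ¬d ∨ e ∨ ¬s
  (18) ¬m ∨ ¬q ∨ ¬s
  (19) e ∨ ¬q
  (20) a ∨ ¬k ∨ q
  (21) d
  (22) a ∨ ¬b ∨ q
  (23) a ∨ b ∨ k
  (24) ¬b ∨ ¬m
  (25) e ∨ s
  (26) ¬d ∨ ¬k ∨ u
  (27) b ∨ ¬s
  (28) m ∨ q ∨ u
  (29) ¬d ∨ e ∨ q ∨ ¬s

Unit clause (¬b) forces b = False.
Unit clause (d) forces d = True.
In (b ∨ ¬s) only ¬s is left, so s = False.
In (e ∨ s) only e is left, so e = True.
Try a = False:
  (a ∨ b ∨ k) forces k = True.
  (a ∨ ¬k ∨ ¬q) forces q = False.
  clause (a ∨ ¬k ∨ q) is falsified — backtrack.
So a = True.
  then (¬a ∨ m) forces m = True.
  then (¬a ∨ q ∨ s) forces q = True.
Set k = False.
Set u = False.
All clauses satisfied.

a: True, k: False, q: True, m: True, s: False, e: True, b: False, d: True, u: False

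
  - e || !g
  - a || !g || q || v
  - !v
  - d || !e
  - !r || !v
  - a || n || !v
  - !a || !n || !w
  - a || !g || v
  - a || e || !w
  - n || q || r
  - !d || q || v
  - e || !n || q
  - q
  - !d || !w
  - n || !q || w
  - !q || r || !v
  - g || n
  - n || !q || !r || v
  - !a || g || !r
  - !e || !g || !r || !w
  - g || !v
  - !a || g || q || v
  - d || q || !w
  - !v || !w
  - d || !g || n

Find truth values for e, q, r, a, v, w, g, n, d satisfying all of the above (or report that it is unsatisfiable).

e: True; q: True; r: True; a: False; v: False; w: False; g: False; n: True; d: True

Unit clause (!v) forces v = False.
Unit clause (q) forces q = True.
Set e = True.
  then (d || !e) forces d = True.
  then (!d || !w) forces w = False.
  then (n || !q || w) forces n = True.
Set r = True.
Set a = False.
  then (a || !g || v) forces g = False.
All clauses satisfied.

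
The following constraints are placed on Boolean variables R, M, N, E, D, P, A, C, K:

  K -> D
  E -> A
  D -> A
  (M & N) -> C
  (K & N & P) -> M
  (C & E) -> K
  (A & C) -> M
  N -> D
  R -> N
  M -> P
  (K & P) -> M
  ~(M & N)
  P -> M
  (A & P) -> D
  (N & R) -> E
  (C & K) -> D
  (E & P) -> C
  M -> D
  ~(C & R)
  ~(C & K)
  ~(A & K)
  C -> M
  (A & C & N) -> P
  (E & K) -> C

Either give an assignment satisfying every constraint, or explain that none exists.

R = False, M = False, N = False, E = False, D = True, P = False, A = True, C = False, K = False

Set R = False.
Set M = False.
  then (~C | M) forces C = False.
  then (M | ~P) forces P = False.
Set N = False.
Set E = False.
Set D = True.
  then (A | ~D) forces A = True.
  then (~A | ~K) forces K = False.
All clauses satisfied.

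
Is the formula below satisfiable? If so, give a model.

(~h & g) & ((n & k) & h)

Case h = True: the conjunct ~h is False.
Case h = False: the conjunct h is False.
Both cases fail — unsatisfiable.

The formula is unsatisfiable.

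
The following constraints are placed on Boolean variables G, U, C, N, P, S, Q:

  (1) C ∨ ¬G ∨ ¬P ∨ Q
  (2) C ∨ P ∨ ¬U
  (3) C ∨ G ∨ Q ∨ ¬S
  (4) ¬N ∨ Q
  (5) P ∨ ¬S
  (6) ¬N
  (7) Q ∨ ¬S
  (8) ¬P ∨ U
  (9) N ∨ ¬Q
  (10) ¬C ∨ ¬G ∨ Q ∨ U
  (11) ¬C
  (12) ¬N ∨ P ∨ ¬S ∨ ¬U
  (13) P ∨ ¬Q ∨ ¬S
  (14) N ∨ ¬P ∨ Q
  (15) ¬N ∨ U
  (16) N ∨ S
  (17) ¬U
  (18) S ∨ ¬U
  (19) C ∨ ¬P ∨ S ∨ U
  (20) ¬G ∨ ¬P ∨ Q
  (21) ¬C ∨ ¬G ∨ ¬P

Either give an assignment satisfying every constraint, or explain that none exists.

Unsatisfiable — no assignment works.

Case N = True:
  Clause (¬N) is falsified — contradiction.
Case N = False:
  (N ∨ ¬Q) forces Q = False.
  (Q ∨ ¬S) forces S = False.
  Clause (N ∨ S) is falsified — contradiction.
Both cases fail, so the formula is unsatisfiable.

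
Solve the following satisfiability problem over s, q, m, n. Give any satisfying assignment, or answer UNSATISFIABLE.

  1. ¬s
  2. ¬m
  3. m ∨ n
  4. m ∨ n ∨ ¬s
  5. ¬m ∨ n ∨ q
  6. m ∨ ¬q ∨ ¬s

Unit clause (¬s) forces s = False.
Unit clause (¬m) forces m = False.
In (m ∨ n) only n is left, so n = True.
Set q = True.
Check each clause:
  (¬s): ¬s holds.
  (¬m): ¬m holds.
  (m ∨ n): n holds.
  (m ∨ n ∨ ¬s): n holds.
  (¬m ∨ n ∨ q): ¬m holds.
  (m ∨ ¬q ∨ ¬s): ¬s holds.
All clauses satisfied.

s = False, q = True, m = False, n = True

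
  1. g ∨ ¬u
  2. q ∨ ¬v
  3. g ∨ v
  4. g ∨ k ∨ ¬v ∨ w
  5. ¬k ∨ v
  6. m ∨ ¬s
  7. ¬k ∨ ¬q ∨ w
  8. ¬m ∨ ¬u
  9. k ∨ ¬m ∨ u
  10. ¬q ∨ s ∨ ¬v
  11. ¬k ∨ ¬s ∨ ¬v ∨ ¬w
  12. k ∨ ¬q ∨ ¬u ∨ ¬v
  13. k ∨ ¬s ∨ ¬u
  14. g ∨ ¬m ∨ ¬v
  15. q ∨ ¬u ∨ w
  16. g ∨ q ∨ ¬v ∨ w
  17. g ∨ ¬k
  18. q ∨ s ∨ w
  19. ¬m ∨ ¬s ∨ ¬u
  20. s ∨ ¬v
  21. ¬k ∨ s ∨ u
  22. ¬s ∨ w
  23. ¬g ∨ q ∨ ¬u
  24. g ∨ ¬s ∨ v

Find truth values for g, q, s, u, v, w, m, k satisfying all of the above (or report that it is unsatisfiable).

Set g = True.
Set q = True.
Set s = False.
  then (¬q ∨ s ∨ ¬v) forces v = False.
  then (¬k ∨ v) forces k = False.
Set u = False.
  then (k ∨ ¬m ∨ u) forces m = False.
Set w = False.
All clauses satisfied.

g: True; q: True; s: False; u: False; v: False; w: False; m: False; k: False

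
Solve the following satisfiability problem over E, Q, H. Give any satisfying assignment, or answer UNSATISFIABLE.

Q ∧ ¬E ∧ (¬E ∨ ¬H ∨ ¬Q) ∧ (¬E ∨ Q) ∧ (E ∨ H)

E = False, Q = True, H = True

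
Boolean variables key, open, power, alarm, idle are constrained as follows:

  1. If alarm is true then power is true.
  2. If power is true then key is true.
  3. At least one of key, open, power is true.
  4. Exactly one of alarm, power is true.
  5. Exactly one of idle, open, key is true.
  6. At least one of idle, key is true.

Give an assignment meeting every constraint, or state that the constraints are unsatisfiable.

key = True, open = False, power = True, alarm = False, idle = False

  (1) alarm=F ⇒ power: vacuous ✓
  (2) power=T ⇒ key: T ✓
  (3) {key, open, power}: 2 true — at least one ✓
  (4) {alarm, power}: 1 true — exactly one ✓
  (5) {idle, open, key}: 1 true — exactly one ✓
  (6) {idle, key}: 1 true — at least one ✓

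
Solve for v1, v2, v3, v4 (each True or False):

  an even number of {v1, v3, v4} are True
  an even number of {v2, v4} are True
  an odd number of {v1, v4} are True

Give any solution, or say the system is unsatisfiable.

v1: False, v2: True, v3: True, v4: True

{v1, v3, v4}: 2 true → even ✓
{v2, v4}: 2 true → even ✓
{v1, v4}: 1 true → odd ✓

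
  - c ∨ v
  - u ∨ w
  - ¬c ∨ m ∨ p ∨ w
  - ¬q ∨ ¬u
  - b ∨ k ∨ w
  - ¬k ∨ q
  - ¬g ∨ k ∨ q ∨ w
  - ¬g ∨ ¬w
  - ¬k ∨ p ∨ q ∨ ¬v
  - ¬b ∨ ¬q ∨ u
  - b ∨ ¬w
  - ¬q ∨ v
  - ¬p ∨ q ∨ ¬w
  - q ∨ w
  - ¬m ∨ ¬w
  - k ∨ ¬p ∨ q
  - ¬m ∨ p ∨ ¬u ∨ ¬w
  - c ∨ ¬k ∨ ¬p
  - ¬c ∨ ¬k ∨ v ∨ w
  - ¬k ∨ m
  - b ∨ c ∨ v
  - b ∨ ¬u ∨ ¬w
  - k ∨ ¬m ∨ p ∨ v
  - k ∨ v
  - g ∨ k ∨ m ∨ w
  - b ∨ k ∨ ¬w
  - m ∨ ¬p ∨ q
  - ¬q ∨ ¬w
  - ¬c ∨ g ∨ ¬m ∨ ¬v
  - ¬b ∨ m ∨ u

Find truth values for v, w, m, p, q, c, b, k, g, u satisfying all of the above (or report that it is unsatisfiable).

v: True, w: True, m: False, p: False, q: False, c: True, b: True, k: False, g: False, u: True

Try v = False:
  (c ∨ v) forces c = True.
  (¬q ∨ v) forces q = False.
  (¬k ∨ q) forces k = False.
  clause (k ∨ v) is falsified — backtrack.
So v = True.
Set w = True.
  then (¬g ∨ ¬w) forces g = False.
  then (b ∨ ¬w) forces b = True.
  then (¬m ∨ ¬w) forces m = False.
  then (¬k ∨ m) forces k = False.
  then (¬q ∨ ¬w) forces q = False.
  then (¬b ∨ m ∨ u) forces u = True.
  then (¬p ∨ q ∨ ¬w) forces p = False.
Set c = True.
All clauses satisfied.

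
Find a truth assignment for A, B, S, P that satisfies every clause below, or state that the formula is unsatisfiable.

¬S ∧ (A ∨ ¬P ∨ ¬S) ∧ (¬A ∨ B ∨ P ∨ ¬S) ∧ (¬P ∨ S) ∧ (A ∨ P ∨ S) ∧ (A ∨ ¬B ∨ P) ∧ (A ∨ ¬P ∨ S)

Unit clause (¬S) forces S = False.
In (¬P ∨ S) only ¬P is left, so P = False.
In (A ∨ P ∨ S) only A is left, so A = True.
Set B = True.
Check each clause:
  (¬S): ¬S holds.
  (A ∨ ¬P ∨ ¬S): A holds.
  (¬A ∨ B ∨ P ∨ ¬S): B holds.
  (¬P ∨ S): ¬P holds.
  (A ∨ P ∨ S): A holds.
  (A ∨ ¬B ∨ P): A holds.
  (A ∨ ¬P ∨ S): A holds.
All clauses satisfied.

A: True, B: True, S: False, P: False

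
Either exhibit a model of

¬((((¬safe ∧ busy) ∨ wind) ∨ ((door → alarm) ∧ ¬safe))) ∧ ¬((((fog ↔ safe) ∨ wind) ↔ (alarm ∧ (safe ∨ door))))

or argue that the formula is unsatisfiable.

fog=T, busy=F, safe=T, alarm=F, door=F, wind=F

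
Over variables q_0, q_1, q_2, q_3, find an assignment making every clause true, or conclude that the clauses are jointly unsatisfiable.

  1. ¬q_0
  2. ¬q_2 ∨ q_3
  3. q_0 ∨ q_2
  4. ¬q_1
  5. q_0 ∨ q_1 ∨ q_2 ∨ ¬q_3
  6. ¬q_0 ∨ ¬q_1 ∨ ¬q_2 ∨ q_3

Unit clause (¬q_0) forces q_0 = False.
In (q_0 ∨ q_2) only q_2 is left, so q_2 = True.
Unit clause (¬q_1) forces q_1 = False.
In (¬q_2 ∨ q_3) only q_3 is left, so q_3 = True.
Check each clause:
  (¬q_0): ¬q_0 holds.
  (¬q_2 ∨ q_3): q_3 holds.
  (q_0 ∨ q_2): q_2 holds.
  (¬q_1): ¬q_1 holds.
  (q_0 ∨ q_1 ∨ q_2 ∨ ¬q_3): q_2 holds.
  (¬q_0 ∨ ¬q_1 ∨ ¬q_2 ∨ q_3): ¬q_0 holds.
All clauses satisfied.

q_0=F, q_1=F, q_2=T, q_3=T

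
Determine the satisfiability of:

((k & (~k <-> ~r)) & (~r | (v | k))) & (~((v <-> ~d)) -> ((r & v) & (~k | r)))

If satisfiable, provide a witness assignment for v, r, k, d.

v: True; r: True; k: True; d: False

  (k & (~k <-> ~r)) & (~r | (v | k)) = True
    k & (~k <-> ~r) = True
      ~k <-> ~r = True
        ~k = False
        ~r = False
    ~r | (v | k) = True
      ~r = False
      v | k = True
  ~((v <-> ~d)) -> ((r & v) & (~k | r)) = True
    ~((v <-> ~d)) = False
      v <-> ~d = True
        ~d = True
    (r & v) & (~k | r) = True
      r & v = True
      ~k | r = True
        ~k = False
Both conjuncts True, so the formula holds.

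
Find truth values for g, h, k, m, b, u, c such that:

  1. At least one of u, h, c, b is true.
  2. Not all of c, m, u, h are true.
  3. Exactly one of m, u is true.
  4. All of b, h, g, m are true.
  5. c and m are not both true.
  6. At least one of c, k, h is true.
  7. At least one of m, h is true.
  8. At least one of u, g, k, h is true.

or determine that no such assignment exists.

g=T, h=T, k=T, m=T, b=T, u=F, c=F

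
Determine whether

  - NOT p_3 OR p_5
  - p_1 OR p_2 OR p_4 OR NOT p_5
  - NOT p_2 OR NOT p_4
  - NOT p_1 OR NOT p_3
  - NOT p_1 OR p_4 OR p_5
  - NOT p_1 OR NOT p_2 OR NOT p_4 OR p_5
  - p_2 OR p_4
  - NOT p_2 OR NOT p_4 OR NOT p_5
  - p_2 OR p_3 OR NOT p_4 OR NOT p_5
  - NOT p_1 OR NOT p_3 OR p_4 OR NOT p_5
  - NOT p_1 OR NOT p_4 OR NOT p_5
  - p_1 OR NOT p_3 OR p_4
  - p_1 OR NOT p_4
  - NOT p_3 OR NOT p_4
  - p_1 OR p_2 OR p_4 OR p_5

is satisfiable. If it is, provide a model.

p_1=T; p_2=T; p_3=F; p_4=F; p_5=T

Set p_1 = True.
  then (NOT p_1 OR NOT p_3) forces p_3 = False.
Set p_2 = True.
  then (NOT p_2 OR NOT p_4) forces p_4 = False.
  then (NOT p_1 OR p_4 OR p_5) forces p_5 = True.
All clauses satisfied.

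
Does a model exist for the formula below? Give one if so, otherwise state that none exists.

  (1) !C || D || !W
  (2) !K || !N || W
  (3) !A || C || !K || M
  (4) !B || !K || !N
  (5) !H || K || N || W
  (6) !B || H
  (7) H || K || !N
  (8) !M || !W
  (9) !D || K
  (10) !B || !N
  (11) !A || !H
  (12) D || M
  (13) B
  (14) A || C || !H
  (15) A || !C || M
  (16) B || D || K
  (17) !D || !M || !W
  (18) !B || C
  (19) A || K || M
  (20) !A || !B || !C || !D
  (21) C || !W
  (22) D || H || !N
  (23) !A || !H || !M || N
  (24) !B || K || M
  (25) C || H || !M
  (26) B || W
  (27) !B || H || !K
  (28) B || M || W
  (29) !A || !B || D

Unit clause (B) forces B = True.
In (!B || C) only C is left, so C = True.
In (!B || H) only H is left, so H = True.
In (!B || !N) only !N is left, so N = False.
In (!A || !H) only !A is left, so A = False.
In (A || !C || M) only M is left, so M = True.
In (!M || !W) only !W is left, so W = False.
In (!H || K || N || W) only K is left, so K = True.
Set D = True.
All clauses satisfied.

N = False, W = False, H = True, B = True, C = True, K = True, A = False, M = True, D = True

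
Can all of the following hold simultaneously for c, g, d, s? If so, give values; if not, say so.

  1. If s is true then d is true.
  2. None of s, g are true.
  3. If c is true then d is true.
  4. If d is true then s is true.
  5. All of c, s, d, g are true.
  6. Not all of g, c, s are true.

UNSATISFIABLE

Case g = True:
  Constraint (2) is violated (g=T) — contradiction.
Case g = False:
  Constraint (5) is violated (g=F) — contradiction.
Both cases fail — unsatisfiable.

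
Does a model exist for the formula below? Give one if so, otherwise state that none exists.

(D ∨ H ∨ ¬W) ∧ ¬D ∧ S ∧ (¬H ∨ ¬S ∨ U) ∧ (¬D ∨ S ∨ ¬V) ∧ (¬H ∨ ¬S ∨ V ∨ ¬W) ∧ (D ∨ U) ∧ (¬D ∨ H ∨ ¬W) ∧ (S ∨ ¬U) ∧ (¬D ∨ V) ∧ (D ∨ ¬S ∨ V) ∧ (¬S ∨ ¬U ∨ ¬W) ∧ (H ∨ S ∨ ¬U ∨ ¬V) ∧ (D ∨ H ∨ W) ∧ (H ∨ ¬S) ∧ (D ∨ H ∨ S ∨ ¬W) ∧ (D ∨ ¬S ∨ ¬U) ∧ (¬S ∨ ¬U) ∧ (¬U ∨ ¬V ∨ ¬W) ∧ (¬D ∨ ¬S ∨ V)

Case S = True:
  (¬D) forces D = False.
  (D ∨ U) forces U = True.
  Clause (D ∨ ¬S ∨ ¬U) is falsified — contradiction.
Case S = False:
  Clause (S) is falsified — contradiction.
Both cases fail, so the formula is unsatisfiable.

Unsatisfiable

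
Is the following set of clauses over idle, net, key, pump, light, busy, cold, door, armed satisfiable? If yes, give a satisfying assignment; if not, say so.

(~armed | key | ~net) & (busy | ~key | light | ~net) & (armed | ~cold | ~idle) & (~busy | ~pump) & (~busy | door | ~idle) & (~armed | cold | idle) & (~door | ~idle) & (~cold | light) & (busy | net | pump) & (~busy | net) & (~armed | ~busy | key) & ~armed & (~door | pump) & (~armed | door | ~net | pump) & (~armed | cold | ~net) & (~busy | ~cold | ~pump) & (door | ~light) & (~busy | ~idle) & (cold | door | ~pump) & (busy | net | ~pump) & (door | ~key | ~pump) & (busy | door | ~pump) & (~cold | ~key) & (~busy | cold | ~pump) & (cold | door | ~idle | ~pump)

idle = True, net = True, key = False, pump = False, light = False, busy = False, cold = False, door = False, armed = False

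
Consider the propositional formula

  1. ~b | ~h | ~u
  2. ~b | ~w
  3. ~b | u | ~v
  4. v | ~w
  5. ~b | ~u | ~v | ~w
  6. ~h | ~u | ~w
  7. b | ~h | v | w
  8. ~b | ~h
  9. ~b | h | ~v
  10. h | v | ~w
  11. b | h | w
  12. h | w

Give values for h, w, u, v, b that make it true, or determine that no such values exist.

Set h = True.
  then (~b | ~h) forces b = False.
Set w = True.
  then (v | ~w) forces v = True.
  then (~h | ~u | ~w) forces u = False.
All clauses satisfied.

h = True; w = True; u = False; v = True; b = False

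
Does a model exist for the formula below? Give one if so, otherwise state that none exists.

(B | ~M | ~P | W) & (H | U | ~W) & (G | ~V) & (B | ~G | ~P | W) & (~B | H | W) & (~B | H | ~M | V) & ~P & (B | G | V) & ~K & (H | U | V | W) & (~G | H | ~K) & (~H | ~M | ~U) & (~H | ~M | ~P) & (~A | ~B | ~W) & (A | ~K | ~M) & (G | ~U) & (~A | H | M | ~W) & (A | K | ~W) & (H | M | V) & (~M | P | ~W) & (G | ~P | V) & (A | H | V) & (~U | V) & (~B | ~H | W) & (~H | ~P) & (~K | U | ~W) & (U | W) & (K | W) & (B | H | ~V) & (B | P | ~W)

The formula is unsatisfiable.

Case K = True:
  Clause (~K) is falsified — contradiction.
Case K = False:
  (~P) forces P = False.
  (K | W) forces W = True.
  (A | K | ~W) forces A = True.
  (~A | ~B | ~W) forces B = False.
  Clause (B | P | ~W) is falsified — contradiction.
Both cases fail, so the formula is unsatisfiable.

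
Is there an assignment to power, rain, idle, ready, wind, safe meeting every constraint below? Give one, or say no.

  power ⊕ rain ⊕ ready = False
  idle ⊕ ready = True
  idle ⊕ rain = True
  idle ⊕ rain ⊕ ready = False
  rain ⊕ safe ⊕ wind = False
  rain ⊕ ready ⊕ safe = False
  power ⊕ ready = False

Adding constraints 1, 2, 4, 7 mod 2: every variable appears an even number of times on the left, so the left side is 0.
But the right sides sum to 1 (mod 2). 0 ≠ 1 — the system is inconsistent.

The formula is unsatisfiable.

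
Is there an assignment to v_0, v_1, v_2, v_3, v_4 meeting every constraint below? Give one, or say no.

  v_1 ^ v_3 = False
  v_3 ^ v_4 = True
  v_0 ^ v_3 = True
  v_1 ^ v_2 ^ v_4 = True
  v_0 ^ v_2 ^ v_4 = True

No satisfying assignment exists.

Adding constraints 1, 3, 4, 5 mod 2: every variable appears an even number of times on the left, so the left side is 0.
But the right sides sum to 1 (mod 2). 0 ≠ 1 — the system is inconsistent.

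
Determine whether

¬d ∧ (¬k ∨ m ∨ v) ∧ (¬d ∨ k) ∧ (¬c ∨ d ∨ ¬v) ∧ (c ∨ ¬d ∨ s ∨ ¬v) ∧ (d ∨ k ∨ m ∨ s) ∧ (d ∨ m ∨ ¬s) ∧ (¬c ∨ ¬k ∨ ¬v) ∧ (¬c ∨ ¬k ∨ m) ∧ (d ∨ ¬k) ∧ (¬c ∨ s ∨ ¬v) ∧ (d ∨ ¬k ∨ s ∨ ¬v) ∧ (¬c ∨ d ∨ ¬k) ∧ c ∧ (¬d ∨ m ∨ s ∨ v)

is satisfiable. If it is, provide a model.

v = False, s = False, c = True, k = False, d = False, m = True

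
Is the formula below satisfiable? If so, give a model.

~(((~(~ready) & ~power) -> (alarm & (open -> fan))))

fan=T, power=F, alarm=F, open=T, ready=T

  ~(((~(~ready) & ~power) -> (alarm & (open -> fan)))) = True
    (~(~ready) & ~power) -> (alarm & (open -> fan)) = False
      ~(~ready) & ~power = True
        ~(~ready) = True
          ~ready = False
        ~power = True
      alarm & (open -> fan) = False
        open -> fan = True
The formula evaluates to True.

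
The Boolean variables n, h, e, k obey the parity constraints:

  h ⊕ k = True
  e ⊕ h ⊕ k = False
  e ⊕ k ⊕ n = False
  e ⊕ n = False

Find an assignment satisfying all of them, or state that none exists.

n = True, h = True, e = True, k = False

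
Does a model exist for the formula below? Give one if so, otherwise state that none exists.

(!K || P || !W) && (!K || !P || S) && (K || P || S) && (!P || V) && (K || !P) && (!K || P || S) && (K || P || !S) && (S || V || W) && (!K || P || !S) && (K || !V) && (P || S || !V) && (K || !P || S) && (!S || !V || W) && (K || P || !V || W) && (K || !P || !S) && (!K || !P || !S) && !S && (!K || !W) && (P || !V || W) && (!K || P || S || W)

Unsatisfiable

Case K = True:
  (!S) forces S = False.
  (!K || !P || S) forces P = False.
  Clause (!K || P || S) is falsified — contradiction.
Case K = False:
  (K || !P) forces P = False.
  (K || P || S) forces S = True.
  Clause (K || P || !S) is falsified — contradiction.
Both cases fail, so the formula is unsatisfiable.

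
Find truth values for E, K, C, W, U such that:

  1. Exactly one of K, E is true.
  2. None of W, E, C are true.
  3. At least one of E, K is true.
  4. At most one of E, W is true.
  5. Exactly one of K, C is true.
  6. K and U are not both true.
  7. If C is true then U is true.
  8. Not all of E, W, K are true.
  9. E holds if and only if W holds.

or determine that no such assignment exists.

E = False; K = True; C = False; W = False; U = False

  (1) {K, E}: 1 true — exactly one ✓
  (2) {W, E, C}: 0 true — none ✓
  (3) {E, K}: 1 true — at least one ✓
  (4) {E, W}: 0 true — at most one ✓
  (5) {K, C}: 1 true — exactly one ✓
  (6) K=T, U=F — not both ✓
  (7) C=F ⇒ U: vacuous ✓
  (8) {E, W, K}: 1/3 true — not all ✓
  (9) E=F, W=F — same ✓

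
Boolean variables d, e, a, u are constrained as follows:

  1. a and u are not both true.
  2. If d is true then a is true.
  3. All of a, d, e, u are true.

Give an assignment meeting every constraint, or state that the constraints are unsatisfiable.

No satisfying assignment exists.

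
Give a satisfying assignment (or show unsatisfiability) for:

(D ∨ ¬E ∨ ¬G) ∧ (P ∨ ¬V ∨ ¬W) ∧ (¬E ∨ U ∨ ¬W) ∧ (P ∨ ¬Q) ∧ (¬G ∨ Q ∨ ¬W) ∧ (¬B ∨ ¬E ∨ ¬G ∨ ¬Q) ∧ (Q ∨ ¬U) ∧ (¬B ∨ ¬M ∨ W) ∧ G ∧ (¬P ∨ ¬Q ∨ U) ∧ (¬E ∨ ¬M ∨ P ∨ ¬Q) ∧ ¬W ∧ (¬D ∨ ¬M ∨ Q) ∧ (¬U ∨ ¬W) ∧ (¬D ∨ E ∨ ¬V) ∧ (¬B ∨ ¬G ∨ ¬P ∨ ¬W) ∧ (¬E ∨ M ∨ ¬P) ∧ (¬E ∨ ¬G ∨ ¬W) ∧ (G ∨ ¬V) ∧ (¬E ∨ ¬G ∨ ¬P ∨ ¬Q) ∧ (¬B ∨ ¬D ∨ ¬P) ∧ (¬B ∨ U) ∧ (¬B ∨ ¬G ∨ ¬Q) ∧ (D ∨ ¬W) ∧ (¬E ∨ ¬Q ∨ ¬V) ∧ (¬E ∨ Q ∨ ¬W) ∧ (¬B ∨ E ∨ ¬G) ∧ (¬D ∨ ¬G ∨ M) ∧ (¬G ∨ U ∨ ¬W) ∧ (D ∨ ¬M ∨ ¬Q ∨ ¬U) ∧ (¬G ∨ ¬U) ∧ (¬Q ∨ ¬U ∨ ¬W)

D: False, U: False, M: False, W: False, Q: False, G: True, P: False, E: False, V: False, B: False

Unit clause (G) forces G = True.
Unit clause (¬W) forces W = False.
In (¬G ∨ ¬U) only ¬U is left, so U = False.
In (¬B ∨ U) only ¬B is left, so B = False.
Try D = True:
  (¬D ∨ ¬G ∨ M) forces M = True.
  (¬D ∨ ¬M ∨ Q) forces Q = True.
  (P ∨ ¬Q) forces P = True.
  clause (¬P ∨ ¬Q ∨ U) is falsified — backtrack.
So D = False.
  then (D ∨ ¬E ∨ ¬G) forces E = False.
Set M = False.
Try Q = True:
  (P ∨ ¬Q) forces P = True.
  clause (¬P ∨ ¬Q ∨ U) is falsified — backtrack.
So Q = False.
Set P = False.
Set V = False.
All clauses satisfied.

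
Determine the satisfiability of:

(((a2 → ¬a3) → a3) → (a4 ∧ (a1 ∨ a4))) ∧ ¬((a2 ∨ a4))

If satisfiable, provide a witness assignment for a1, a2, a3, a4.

a1 = False, a2 = False, a3 = False, a4 = False

  ((a2 → ¬a3) → a3) → (a4 ∧ (a1 ∨ a4)) = True
    (a2 → ¬a3) → a3 = False
      a2 → ¬a3 = True
        ¬a3 = True
    a4 ∧ (a1 ∨ a4) = False
      a1 ∨ a4 = False
  ¬((a2 ∨ a4)) = True
    a2 ∨ a4 = False
Both conjuncts True, so the formula holds.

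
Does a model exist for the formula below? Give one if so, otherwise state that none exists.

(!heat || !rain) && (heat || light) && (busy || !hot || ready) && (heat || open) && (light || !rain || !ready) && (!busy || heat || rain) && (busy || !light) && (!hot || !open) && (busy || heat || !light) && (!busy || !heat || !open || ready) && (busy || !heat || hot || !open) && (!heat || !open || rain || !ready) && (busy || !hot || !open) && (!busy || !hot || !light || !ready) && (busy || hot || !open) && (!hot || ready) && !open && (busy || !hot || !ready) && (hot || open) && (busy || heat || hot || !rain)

hot = True, ready = True, rain = False, busy = True, light = False, open = False, heat = True

Unit clause (!open) forces open = False.
In (hot || open) only hot is left, so hot = True.
In (heat || open) only heat is left, so heat = True.
In (!hot || ready) only ready is left, so ready = True.
In (busy || !hot || !ready) only busy is left, so busy = True.
In (!heat || !rain) only !rain is left, so rain = False.
In (!busy || !hot || !light || !ready) only !light is left, so light = False.
All clauses satisfied.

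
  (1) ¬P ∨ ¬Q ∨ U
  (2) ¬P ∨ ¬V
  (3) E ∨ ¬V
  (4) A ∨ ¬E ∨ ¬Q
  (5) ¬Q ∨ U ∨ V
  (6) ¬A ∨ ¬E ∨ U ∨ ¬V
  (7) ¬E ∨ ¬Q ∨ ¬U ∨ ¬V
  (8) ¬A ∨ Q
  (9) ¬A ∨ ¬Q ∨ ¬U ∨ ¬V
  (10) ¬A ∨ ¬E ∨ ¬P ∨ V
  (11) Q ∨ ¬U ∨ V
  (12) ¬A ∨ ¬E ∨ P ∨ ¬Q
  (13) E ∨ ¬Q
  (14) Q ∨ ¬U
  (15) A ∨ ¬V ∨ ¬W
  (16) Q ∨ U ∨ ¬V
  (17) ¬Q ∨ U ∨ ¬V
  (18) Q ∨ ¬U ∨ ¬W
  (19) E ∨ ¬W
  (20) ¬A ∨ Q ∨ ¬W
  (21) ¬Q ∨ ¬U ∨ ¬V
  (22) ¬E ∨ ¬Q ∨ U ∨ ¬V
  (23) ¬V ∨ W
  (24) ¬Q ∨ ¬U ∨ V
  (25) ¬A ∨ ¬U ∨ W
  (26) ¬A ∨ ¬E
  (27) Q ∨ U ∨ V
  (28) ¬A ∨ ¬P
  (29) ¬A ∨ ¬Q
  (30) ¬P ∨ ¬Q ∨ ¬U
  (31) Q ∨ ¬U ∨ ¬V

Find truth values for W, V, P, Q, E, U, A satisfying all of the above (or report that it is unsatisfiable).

No satisfying assignment exists.

Case Q = True:
  (E ∨ ¬Q) forces E = True.
  (A ∨ ¬E ∨ ¬Q) forces A = True.
  Clause (¬A ∨ ¬E) is falsified — contradiction.
Case Q = False:
  (¬A ∨ Q) forces A = False.
  (Q ∨ ¬U) forces U = False.
  (Q ∨ U ∨ ¬V) forces V = False.
  Clause (Q ∨ U ∨ V) is falsified — contradiction.
Both cases fail, so the formula is unsatisfiable.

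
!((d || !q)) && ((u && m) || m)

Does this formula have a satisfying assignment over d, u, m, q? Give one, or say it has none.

d=F, u=T, m=T, q=T

  !((d || !q)) = True
    d || !q = False
      !q = False
  (u && m) || m = True
    u && m = True
Both conjuncts True, so the formula holds.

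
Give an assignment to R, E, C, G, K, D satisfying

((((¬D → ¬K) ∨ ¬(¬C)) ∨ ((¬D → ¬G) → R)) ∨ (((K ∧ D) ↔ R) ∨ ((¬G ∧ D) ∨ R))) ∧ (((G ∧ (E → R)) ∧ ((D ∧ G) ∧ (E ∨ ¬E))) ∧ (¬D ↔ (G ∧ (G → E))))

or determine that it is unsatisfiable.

R: False, E: False, C: True, G: True, K: False, D: True

  (((¬D → ¬K) ∨ ¬(¬C)) ∨ ((¬D → ¬G) → R)) ∨ (((K ∧ D) ↔ R) ∨ ((¬G ∧ D) ∨ R)) = True
    ((¬D → ¬K) ∨ ¬(¬C)) ∨ ((¬D → ¬G) → R) = True
      (¬D → ¬K) ∨ ¬(¬C) = True
        ¬D → ¬K = True
          ¬D = False
          ¬K = True
        ¬(¬C) = True
          ¬C = False
      (¬D → ¬G) → R = False
        ¬D → ¬G = True
          ¬D = False
          ¬G = False
    ((K ∧ D) ↔ R) ∨ ((¬G ∧ D) ∨ R) = True
      (K ∧ D) ↔ R = True
        K ∧ D = False
      (¬G ∧ D) ∨ R = False
        ¬G ∧ D = False
          ¬G = False
  ((G ∧ (E → R)) ∧ ((D ∧ G) ∧ (E ∨ ¬E))) ∧ (¬D ↔ (G ∧ (G → E))) = True
    (G ∧ (E → R)) ∧ ((D ∧ G) ∧ (E ∨ ¬E)) = True
      G ∧ (E → R) = True
        E → R = True
      (D ∧ G) ∧ (E ∨ ¬E) = True
        D ∧ G = True
        E ∨ ¬E = True
          ¬E = True
    ¬D ↔ (G ∧ (G → E)) = True
      ¬D = False
      G ∧ (G → E) = False
        G → E = False
Both conjuncts True, so the formula holds.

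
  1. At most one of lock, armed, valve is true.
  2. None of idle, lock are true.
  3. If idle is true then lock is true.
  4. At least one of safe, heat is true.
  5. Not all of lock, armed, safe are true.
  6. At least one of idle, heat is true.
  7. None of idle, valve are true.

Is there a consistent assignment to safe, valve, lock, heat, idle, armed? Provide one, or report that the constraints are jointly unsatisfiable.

safe = True, valve = False, lock = False, heat = True, idle = False, armed = True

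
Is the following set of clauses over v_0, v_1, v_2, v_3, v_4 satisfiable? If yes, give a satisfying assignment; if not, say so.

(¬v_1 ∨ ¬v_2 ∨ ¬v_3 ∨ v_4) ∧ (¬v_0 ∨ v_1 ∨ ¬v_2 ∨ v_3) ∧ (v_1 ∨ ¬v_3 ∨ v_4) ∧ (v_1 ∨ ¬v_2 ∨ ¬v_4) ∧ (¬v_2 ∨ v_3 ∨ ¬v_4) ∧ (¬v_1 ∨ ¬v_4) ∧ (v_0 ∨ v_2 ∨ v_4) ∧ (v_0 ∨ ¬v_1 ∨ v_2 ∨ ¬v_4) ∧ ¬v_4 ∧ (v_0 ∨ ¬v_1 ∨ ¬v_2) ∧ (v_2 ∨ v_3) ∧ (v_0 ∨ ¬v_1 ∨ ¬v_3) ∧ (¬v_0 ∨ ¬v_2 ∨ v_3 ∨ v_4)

v_0: False; v_1: False; v_2: True; v_3: False; v_4: False

Unit clause (¬v_4) forces v_4 = False.
Set v_0 = False.
  then (v_0 ∨ v_2 ∨ v_4) forces v_2 = True.
  then (v_0 ∨ ¬v_1 ∨ ¬v_2) forces v_1 = False.
  then (v_1 ∨ ¬v_3 ∨ v_4) forces v_3 = False.
All clauses satisfied.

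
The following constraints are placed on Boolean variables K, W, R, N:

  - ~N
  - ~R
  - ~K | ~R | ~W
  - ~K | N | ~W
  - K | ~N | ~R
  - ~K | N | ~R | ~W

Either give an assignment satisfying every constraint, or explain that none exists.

K = False, W = True, R = False, N = False

Unit clause (~N) forces N = False.
Unit clause (~R) forces R = False.
Set K = False.
Set W = True.
All clauses satisfied.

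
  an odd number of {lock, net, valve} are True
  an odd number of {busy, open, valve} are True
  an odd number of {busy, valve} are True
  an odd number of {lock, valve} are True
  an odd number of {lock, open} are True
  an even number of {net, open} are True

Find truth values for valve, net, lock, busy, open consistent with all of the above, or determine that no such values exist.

valve=F; net=F; lock=T; busy=T; open=F

{lock, net, valve}: 1 true → odd ✓
{busy, open, valve}: 1 true → odd ✓
{busy, valve}: 1 true → odd ✓
{lock, valve}: 1 true → odd ✓
{lock, open}: 1 true → odd ✓
{net, open}: 0 true → even ✓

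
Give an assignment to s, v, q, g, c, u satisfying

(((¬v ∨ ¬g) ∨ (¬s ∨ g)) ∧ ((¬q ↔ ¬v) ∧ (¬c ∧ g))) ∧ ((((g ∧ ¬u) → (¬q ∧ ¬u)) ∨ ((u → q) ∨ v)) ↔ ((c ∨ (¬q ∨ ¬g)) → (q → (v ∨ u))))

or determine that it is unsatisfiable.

s=T, v=F, q=F, g=T, c=F, u=T

  ((¬v ∨ ¬g) ∨ (¬s ∨ g)) ∧ ((¬q ↔ ¬v) ∧ (¬c ∧ g)) = True
    (¬v ∨ ¬g) ∨ (¬s ∨ g) = True
      ¬v ∨ ¬g = True
        ¬v = True
        ¬g = False
      ¬s ∨ g = True
        ¬s = False
    (¬q ↔ ¬v) ∧ (¬c ∧ g) = True
      ¬q ↔ ¬v = True
        ¬q = True
        ¬v = True
      ¬c ∧ g = True
        ¬c = True
  (((g ∧ ¬u) → (¬q ∧ ¬u)) ∨ ((u → q) ∨ v)) ↔ ((c ∨ (¬q ∨ ¬g)) → (q → (v ∨ u))) = True
    ((g ∧ ¬u) → (¬q ∧ ¬u)) ∨ ((u → q) ∨ v) = True
      (g ∧ ¬u) → (¬q ∧ ¬u) = True
        g ∧ ¬u = False
          ¬u = False
        ¬q ∧ ¬u = False
          ¬q = True
          ¬u = False
      (u → q) ∨ v = False
        u → q = False
    (c ∨ (¬q ∨ ¬g)) → (q → (v ∨ u)) = True
      c ∨ (¬q ∨ ¬g) = True
        ¬q ∨ ¬g = True
          ¬q = True
          ¬g = False
      q → (v ∨ u) = True
        v ∨ u = True
Both conjuncts True, so the formula holds.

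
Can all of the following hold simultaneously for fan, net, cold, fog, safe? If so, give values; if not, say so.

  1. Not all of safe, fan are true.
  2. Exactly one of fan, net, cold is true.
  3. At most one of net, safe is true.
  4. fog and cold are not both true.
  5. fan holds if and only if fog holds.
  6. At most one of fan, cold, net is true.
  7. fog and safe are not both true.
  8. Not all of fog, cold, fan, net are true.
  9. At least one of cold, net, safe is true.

fan = False, net = True, cold = False, fog = False, safe = False

  (1) {safe, fan}: 0/2 true — not all ✓
  (2) {fan, net, cold}: 1 true — exactly one ✓
  (3) {net, safe}: 1 true — at most one ✓
  (4) fog=F, cold=F — not both ✓
  (5) fan=F, fog=F — same ✓
  (6) {fan, cold, net}: 1 true — at most one ✓
  (7) fog=F, safe=F — not both ✓
  (8) {fog, cold, fan, net}: 1/4 true — not all ✓
  (9) {cold, net, safe}: 1 true — at least one ✓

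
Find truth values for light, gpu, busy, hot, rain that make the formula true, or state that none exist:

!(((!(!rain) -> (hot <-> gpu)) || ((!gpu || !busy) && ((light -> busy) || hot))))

light=T, gpu=T, busy=T, hot=F, rain=T

  !(((!(!rain) -> (hot <-> gpu)) || ((!gpu || !busy) && ((light -> busy) || hot)))) = True
    (!(!rain) -> (hot <-> gpu)) || ((!gpu || !busy) && ((light -> busy) || hot)) = False
      !(!rain) -> (hot <-> gpu) = False
        !(!rain) = True
          !rain = False
        hot <-> gpu = False
      (!gpu || !busy) && ((light -> busy) || hot) = False
        !gpu || !busy = False
          !gpu = False
          !busy = False
        (light -> busy) || hot = True
          light -> busy = True
The formula evaluates to True.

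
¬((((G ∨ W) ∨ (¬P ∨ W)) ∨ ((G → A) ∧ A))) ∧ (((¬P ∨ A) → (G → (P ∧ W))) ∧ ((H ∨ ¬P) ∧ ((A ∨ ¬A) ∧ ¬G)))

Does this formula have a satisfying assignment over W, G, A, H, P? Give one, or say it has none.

W = False, G = False, A = False, H = True, P = True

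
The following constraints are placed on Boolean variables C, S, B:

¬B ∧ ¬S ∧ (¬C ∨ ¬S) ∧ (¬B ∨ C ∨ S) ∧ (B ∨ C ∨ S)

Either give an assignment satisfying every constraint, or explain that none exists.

Unit clause (¬B) forces B = False.
Unit clause (¬S) forces S = False.
In (B ∨ C ∨ S) only C is left, so C = True.
Check each clause:
  (¬B): ¬B holds.
  (¬S): ¬S holds.
  (¬C ∨ ¬S): ¬S holds.
  (¬B ∨ C ∨ S): ¬B holds.
  (B ∨ C ∨ S): C holds.
All clauses satisfied.

C = True, S = False, B = False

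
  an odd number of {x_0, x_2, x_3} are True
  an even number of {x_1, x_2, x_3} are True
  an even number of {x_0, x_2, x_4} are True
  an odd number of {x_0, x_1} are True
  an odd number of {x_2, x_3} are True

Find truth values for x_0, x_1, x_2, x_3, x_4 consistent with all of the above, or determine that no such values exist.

x_0 = False, x_1 = True, x_2 = False, x_3 = True, x_4 = False

{x_0, x_2, x_3}: 1 true → odd ✓
{x_1, x_2, x_3}: 2 true → even ✓
{x_0, x_2, x_4}: 0 true → even ✓
{x_0, x_1}: 1 true → odd ✓
{x_2, x_3}: 1 true → odd ✓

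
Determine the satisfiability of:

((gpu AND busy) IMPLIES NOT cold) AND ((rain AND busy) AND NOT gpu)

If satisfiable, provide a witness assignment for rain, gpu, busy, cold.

rain: True, gpu: False, busy: True, cold: True

  (gpu AND busy) IMPLIES NOT cold = True
    gpu AND busy = False
    NOT cold = False
  (rain AND busy) AND NOT gpu = True
    rain AND busy = True
    NOT gpu = True
Both conjuncts True, so the formula holds.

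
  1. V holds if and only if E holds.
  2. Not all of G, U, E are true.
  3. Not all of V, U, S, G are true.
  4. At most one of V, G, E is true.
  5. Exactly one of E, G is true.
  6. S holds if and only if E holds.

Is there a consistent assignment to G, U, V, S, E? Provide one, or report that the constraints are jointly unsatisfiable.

G = True, U = False, V = False, S = False, E = False

  (1) V=F, E=F — same ✓
  (2) {G, U, E}: 1/3 true — not all ✓
  (3) {V, U, S, G}: 1/4 true — not all ✓
  (4) {V, G, E}: 1 true — at most one ✓
  (5) {E, G}: 1 true — exactly one ✓
  (6) S=F, E=F — same ✓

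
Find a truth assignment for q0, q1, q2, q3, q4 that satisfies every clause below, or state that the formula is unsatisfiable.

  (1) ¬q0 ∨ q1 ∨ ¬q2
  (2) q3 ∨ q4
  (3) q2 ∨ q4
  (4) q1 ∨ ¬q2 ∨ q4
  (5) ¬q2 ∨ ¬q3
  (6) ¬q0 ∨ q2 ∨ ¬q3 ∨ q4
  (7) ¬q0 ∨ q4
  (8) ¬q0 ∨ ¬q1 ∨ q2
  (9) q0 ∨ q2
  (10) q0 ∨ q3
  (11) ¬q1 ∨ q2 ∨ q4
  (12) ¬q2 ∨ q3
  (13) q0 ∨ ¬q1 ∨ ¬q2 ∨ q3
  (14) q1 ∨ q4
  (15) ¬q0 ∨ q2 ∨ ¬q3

Try q0 = False:
  (q0 ∨ q2) forces q2 = True.
  (¬q2 ∨ ¬q3) forces q3 = False.
  clause (q0 ∨ q3) is falsified — backtrack.
So q0 = True.
  then (¬q0 ∨ q4) forces q4 = True.
Try q1 = True:
  (¬q0 ∨ ¬q1 ∨ q2) forces q2 = True.
  (¬q2 ∨ ¬q3) forces q3 = False.
  clause (¬q2 ∨ q3) is falsified — backtrack.
So q1 = False.
  then (¬q0 ∨ q1 ∨ ¬q2) forces q2 = False.
  then (¬q0 ∨ q2 ∨ ¬q3) forces q3 = False.
All clauses satisfied.

q0 = True; q1 = False; q2 = False; q3 = False; q4 = True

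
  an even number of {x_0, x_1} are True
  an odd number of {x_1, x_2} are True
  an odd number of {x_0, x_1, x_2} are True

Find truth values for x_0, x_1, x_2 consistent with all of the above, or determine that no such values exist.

x_0 = False, x_1 = False, x_2 = True

{x_0, x_1}: 0 true → even ✓
{x_1, x_2}: 1 true → odd ✓
{x_0, x_1, x_2}: 1 true → odd ✓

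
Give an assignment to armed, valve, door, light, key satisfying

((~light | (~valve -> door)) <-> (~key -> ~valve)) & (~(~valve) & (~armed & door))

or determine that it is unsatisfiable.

armed = False, valve = True, door = True, light = False, key = True

  (~light | (~valve -> door)) <-> (~key -> ~valve) = True
    ~light | (~valve -> door) = True
      ~light = True
      ~valve -> door = True
        ~valve = False
    ~key -> ~valve = True
      ~key = False
      ~valve = False
  ~(~valve) & (~armed & door) = True
    ~(~valve) = True
      ~valve = False
    ~armed & door = True
      ~armed = True
Both conjuncts True, so the formula holds.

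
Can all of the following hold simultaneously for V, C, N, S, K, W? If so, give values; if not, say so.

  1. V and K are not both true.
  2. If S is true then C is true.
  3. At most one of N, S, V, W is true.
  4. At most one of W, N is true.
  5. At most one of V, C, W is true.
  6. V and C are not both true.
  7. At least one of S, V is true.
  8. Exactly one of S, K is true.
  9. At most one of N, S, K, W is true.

V=F, C=T, N=F, S=T, K=F, W=F

  (1) V=F, K=F — not both ✓
  (2) S=T ⇒ C: T ✓
  (3) {N, S, V, W}: 1 true — at most one ✓
  (4) {W, N}: 0 true — at most one ✓
  (5) {V, C, W}: 1 true — at most one ✓
  (6) V=F, C=T — not both ✓
  (7) {S, V}: 1 true — at least one ✓
  (8) {S, K}: 1 true — exactly one ✓
  (9) {N, S, K, W}: 1 true — at most one ✓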